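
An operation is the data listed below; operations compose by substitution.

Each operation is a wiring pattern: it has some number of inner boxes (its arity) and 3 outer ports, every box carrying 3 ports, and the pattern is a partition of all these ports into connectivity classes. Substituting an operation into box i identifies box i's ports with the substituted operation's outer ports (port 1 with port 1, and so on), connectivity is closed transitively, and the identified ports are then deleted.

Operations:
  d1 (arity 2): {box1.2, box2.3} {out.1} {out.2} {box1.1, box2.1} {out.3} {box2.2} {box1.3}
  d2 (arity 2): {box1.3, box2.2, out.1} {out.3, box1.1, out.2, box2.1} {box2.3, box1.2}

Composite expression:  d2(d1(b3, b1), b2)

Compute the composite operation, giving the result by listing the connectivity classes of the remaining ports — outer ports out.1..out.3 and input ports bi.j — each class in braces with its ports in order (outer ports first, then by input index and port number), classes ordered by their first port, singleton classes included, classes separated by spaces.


{out.1, b2.2} {out.2, out.3, b2.1} {b1.1, b3.1} {b1.2} {b1.3, b3.2} {b2.3} {b3.3}


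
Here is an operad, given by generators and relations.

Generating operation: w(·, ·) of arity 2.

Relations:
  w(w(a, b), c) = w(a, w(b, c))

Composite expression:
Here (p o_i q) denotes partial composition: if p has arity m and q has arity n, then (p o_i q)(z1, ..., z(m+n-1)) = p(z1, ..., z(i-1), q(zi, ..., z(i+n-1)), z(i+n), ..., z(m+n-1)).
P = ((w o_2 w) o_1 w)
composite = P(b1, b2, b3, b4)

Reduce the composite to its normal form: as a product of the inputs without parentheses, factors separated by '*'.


Associativity of w dissolves the nesting; only the b-input order survives.
w(b1, b2) unparenthesizes to b1 * b2
w(b3, b4) unparenthesizes to b3 * b4
w(w(b1, b2), w(b3, b4)) unparenthesizes to b1 * b2 * b3 * b4

b1 * b2 * b3 * b4


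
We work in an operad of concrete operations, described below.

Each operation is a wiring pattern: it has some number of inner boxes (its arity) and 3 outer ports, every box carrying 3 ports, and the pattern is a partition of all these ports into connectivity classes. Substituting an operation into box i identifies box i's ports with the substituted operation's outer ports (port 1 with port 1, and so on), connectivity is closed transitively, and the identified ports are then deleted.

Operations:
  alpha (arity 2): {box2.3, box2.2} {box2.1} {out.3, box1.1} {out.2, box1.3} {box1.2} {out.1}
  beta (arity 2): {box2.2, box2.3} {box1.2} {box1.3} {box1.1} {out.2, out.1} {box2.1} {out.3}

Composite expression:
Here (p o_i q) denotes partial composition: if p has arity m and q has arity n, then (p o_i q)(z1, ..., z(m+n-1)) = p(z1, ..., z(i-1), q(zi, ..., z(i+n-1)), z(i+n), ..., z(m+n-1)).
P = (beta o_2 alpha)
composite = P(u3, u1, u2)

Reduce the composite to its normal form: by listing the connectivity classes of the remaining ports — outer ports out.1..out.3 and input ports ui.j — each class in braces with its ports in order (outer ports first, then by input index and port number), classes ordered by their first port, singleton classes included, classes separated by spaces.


After gluing at beta, chains via deleted ports link the u-ports.
stage alpha: inputs (u1, u2), connectivity {out.1} {out.2, u1.3} {out.3, u1.1} {u1.2} {u2.1} {u2.2, u2.3}, out.j its boundary
stage beta: inputs (u3, u1, u2), connectivity {out.1, out.2} {out.3} {u1.1, u1.3} {u1.2} {u2.1} {u2.2, u2.3} {u3.1} {u3.2} {u3.3}, out.j its boundary

{out.1, out.2} {out.3} {u1.1, u1.3} {u1.2} {u2.1} {u2.2, u2.3} {u3.1} {u3.2} {u3.3}


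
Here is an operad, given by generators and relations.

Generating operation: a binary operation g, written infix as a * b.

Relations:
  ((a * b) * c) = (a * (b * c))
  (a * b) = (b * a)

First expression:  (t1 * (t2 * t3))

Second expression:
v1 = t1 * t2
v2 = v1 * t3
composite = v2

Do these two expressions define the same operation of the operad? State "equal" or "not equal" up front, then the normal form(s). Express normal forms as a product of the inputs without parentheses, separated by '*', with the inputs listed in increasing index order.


Reducing the first expression gives t1 * t2 * t3
Reducing the second expression gives t1 * t2 * t3
The forms coincide; equal.

equal — both sides give t1 * t2 * t3


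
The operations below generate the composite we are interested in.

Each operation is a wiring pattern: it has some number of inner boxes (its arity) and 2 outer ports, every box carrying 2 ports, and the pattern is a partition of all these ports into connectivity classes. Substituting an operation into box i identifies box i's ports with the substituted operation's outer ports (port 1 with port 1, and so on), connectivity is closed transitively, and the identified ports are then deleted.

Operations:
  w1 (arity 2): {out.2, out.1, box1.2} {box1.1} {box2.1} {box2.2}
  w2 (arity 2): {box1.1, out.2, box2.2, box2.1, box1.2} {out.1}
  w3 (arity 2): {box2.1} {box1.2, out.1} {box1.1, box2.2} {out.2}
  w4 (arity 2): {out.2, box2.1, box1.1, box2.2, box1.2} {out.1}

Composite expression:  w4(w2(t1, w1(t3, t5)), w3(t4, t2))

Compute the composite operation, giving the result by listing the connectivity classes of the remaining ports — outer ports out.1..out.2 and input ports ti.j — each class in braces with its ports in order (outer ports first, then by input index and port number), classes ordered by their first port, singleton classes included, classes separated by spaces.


{out.1} {out.2, t1.1, t1.2, t3.2, t4.2} {t2.1} {t2.2, t4.1} {t3.1} {t5.1} {t5.2}

Substituting into w4 glues patterns; closure does the rest.
w1 over (t3, t5) gives {out.1, out.2, t3.2} {t3.1} {t5.1} {t5.2}, out.j being that stage's outer ports
w2 over (t1, t3, t5) gives {out.1} {out.2, t1.1, t1.2, t3.2} {t3.1} {t5.1} {t5.2}, out.j being that stage's outer ports
w3 over (t4, t2) gives {out.1, t4.2} {out.2} {t2.1} {t2.2, t4.1}, out.j being that stage's outer ports
w4 over (t1, t3, t5, t4, t2) gives {out.1} {out.2, t1.1, t1.2, t3.2, t4.2} {t2.1} {t2.2, t4.1} {t3.1} {t5.1} {t5.2}, out.j being that stage's outer ports


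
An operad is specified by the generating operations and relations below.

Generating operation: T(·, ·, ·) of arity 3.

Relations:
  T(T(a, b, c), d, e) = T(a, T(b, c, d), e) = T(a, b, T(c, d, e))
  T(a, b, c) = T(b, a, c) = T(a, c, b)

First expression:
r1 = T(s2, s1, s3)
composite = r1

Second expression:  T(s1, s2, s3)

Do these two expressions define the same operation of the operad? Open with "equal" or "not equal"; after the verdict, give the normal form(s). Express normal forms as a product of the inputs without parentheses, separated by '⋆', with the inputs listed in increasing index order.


The first expression reduces to s1 ⋆ s2 ⋆ s3
The second expression reduces to s1 ⋆ s2 ⋆ s3
Same normal form: equal.

equal; the common form is s1 ⋆ s2 ⋆ s3


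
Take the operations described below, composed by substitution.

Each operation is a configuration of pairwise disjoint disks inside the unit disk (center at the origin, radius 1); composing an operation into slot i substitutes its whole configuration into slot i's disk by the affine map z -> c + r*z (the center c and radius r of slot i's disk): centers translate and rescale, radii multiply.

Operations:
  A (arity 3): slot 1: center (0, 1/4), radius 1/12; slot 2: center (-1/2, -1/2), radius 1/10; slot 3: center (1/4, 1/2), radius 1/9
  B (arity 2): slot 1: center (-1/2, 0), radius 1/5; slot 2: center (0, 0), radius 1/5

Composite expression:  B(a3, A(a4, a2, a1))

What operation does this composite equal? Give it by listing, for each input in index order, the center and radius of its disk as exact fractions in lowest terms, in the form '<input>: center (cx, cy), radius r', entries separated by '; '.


a1: center (1/20, 1/10), radius 1/45; a2: center (-1/10, -1/10), radius 1/50; a3: center (-1/2, 0), radius 1/5; a4: center (0, 1/20), radius 1/60

Below B, radii multiply path by path; the a-disk centers shift.
input a3: composing its 1 substitution step yields center (-1/2, 0), radius 1/5
input a4: composing its 2 substitution steps yields center (0, 1/20), radius 1/60
input a2: composing its 2 substitution steps yields center (-1/10, -1/10), radius 1/50
input a1: composing its 2 substitution steps yields center (1/20, 1/10), radius 1/45


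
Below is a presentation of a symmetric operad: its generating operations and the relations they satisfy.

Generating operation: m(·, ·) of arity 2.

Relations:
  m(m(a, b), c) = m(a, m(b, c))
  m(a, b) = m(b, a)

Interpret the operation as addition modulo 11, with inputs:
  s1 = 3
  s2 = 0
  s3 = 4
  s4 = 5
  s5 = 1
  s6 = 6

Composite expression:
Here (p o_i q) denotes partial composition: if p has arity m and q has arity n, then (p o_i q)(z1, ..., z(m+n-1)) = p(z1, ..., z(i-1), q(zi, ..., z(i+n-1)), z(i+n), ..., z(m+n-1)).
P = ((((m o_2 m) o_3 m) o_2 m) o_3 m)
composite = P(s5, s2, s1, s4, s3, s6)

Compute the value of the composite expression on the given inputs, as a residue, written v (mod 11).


8 (mod 11)

m(s1, s4) = 8
m(s2, m(s1, s4)) = 8
m(s3, s6) = 10
m(m(s2, m(s1, s4)), m(s3, s6)) = 7
m(s5, m(m(s2, m(s1, s4)), m(s3, s6))) = 8


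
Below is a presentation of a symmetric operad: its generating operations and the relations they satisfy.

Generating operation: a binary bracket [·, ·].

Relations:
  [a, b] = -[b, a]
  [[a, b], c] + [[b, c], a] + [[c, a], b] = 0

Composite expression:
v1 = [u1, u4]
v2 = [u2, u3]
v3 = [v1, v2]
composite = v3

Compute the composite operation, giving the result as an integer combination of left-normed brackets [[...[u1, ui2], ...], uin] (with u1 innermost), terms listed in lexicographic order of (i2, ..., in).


[[[u1, u4], u2], u3] - [[[u1, u4], u3], u2]

Skip Jacobi rewriting: expand, keep u1-initial words, read off terms.
Composite bracket: [[u1, u4], [u2, u3]]
Expanding via [a, b] = ab - ba: 8 signed words (2^3 = 8).
Only words starting with u1 matter:
  u1u4u2u3 (sign +1) contributes +[[[u1, u4], u2], u3]
  u1u4u3u2 (sign -1) contributes -[[[u1, u4], u3], u2]


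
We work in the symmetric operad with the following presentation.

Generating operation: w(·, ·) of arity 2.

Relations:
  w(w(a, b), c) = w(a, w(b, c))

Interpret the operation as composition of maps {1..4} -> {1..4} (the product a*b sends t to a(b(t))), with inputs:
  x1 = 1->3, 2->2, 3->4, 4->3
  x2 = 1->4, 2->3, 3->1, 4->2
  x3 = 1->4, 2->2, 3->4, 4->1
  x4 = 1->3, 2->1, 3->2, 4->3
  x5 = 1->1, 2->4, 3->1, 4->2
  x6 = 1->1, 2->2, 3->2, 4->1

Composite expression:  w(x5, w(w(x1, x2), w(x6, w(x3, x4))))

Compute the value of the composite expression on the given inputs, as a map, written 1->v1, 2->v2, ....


1->1, 2->1, 3->2, 4->1

w(x1, x2) = 1->3, 2->4, 3->3, 4->2
w(x3, x4) = 1->4, 2->4, 3->2, 4->4
w(x6, w(x3, x4)) = 1->1, 2->1, 3->2, 4->1
w(w(x1, x2), w(x6, w(x3, x4))) = 1->3, 2->3, 3->4, 4->3
w(x5, w(w(x1, x2), w(x6, w(x3, x4)))) = 1->1, 2->1, 3->2, 4->1


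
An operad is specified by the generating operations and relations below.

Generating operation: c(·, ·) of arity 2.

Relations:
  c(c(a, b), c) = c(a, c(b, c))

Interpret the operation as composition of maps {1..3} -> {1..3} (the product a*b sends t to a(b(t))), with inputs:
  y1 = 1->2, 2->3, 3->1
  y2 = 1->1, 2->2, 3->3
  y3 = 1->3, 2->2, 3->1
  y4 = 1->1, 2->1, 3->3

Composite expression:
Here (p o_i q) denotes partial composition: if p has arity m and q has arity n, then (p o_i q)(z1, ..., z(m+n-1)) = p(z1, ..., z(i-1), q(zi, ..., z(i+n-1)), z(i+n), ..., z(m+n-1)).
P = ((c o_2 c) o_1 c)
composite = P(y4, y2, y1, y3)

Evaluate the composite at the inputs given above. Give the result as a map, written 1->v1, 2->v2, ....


1->1, 2->3, 3->1

c(y4, y2) = 1->1, 2->1, 3->3
c(y1, y3) = 1->1, 2->3, 3->2
c(c(y4, y2), c(y1, y3)) = 1->1, 2->3, 3->1


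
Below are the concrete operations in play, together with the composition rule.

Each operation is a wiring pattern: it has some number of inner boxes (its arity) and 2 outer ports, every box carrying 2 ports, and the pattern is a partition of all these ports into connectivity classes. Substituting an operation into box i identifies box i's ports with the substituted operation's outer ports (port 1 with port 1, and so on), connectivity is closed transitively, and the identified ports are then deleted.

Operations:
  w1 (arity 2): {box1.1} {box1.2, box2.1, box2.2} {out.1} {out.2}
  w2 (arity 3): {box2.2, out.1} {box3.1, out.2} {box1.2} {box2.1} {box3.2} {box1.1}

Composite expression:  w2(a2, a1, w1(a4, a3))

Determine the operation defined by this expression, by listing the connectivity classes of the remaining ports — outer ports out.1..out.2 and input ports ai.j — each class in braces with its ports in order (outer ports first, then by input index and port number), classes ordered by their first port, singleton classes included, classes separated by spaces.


{out.1, a1.2} {out.2} {a1.1} {a2.1} {a2.2} {a3.1, a3.2, a4.2} {a4.1}

After gluing at w2, chains via deleted ports link the a-ports.
stage w1: inputs (a4, a3), connectivity {out.1} {out.2} {a3.1, a3.2, a4.2} {a4.1}, out.j its boundary
stage w2: inputs (a2, a1, a4, a3), connectivity {out.1, a1.2} {out.2} {a1.1} {a2.1} {a2.2} {a3.1, a3.2, a4.2} {a4.1}, out.j its boundary


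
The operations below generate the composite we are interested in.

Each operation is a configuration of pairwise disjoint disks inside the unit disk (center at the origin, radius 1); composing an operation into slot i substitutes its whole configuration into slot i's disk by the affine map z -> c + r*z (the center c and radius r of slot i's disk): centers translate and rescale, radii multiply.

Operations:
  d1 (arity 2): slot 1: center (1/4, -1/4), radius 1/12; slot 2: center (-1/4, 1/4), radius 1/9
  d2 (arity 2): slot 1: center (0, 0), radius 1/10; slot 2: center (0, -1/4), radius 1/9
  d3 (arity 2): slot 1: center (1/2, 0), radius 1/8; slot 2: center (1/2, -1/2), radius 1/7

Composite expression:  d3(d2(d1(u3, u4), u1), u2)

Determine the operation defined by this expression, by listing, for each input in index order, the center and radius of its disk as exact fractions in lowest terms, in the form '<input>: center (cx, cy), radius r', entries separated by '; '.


Follow each u-input down from d3: c' goes to c + r*c', radius to r*r'.
for u3, the 3-step affine chain lands on center (161/320, -1/320), radius 1/960
for u4, the 3-step affine chain lands on center (159/320, 1/320), radius 1/720
for u1, the 2-step affine chain lands on center (1/2, -1/32), radius 1/72
for u2, the 1-step affine chain lands on center (1/2, -1/2), radius 1/7

u1: center (1/2, -1/32), radius 1/72; u2: center (1/2, -1/2), radius 1/7; u3: center (161/320, -1/320), radius 1/960; u4: center (159/320, 1/320), radius 1/720


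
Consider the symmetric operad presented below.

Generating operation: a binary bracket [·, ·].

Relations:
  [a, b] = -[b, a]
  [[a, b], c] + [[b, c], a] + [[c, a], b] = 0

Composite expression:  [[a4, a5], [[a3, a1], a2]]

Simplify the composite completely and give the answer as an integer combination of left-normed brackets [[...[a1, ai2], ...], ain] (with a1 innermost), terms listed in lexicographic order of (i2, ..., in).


Antisymmetry and Jacobi reduce to a1-anchored left-normed brackets.
Composite bracket: [[a4, a5], [[a3, a1], a2]]
Under [a, b] = ab - ba we get 16 signed associative words (2^4 = 16).
Only words starting with a1 matter:
  sign of a1a3a2a4a5 is +1, so it contributes +[[[[a1, a3], a2], a4], a5]
  sign of a1a3a2a5a4 is -1, so it contributes -[[[[a1, a3], a2], a5], a4]

[[[[a1, a3], a2], a4], a5] - [[[[a1, a3], a2], a5], a4]


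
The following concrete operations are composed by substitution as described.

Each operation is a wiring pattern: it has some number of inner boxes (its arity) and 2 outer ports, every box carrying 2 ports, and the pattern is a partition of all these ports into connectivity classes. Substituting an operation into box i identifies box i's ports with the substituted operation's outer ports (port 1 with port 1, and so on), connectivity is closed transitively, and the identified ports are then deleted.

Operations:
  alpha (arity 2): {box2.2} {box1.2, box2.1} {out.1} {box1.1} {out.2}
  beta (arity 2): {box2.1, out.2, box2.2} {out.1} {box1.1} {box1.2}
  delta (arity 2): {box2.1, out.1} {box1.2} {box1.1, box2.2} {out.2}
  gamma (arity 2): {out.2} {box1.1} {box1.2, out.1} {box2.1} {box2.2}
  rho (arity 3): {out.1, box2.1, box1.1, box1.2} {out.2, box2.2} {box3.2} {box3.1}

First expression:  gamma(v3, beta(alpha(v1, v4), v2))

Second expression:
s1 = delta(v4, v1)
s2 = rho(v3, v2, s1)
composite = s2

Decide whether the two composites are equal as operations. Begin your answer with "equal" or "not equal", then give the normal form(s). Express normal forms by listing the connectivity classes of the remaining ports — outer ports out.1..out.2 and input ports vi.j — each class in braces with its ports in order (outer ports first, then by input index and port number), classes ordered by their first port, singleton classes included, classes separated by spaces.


The first expression, normalized: {out.1, v3.2} {out.2} {v1.1} {v1.2, v4.1} {v2.1, v2.2} {v3.1} {v4.2}
The second expression, normalized: {out.1, v2.1, v3.1, v3.2} {out.2, v2.2} {v1.1} {v1.2, v4.1} {v4.2}
The forms do not match — not equal.

not equal: they reduce to {out.1, v3.2} {out.2} {v1.1} {v1.2, v4.1} {v2.1, v2.2} {v3.1} {v4.2} and {out.1, v2.1, v3.1, v3.2} {out.2, v2.2} {v1.1} {v1.2, v4.1} {v4.2}


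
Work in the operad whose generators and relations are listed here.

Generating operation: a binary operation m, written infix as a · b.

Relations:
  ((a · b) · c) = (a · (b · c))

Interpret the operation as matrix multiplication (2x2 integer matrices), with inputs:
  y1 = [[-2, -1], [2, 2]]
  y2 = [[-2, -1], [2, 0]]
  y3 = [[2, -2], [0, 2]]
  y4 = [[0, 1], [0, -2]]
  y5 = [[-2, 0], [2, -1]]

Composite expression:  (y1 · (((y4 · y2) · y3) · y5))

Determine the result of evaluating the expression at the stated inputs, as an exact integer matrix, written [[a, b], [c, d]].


(y4 · y2) = [[2, 0], [-4, 0]]
((y4 · y2) · y3) = [[4, -4], [-8, 8]]
(((y4 · y2) · y3) · y5) = [[-16, 4], [32, -8]]
(y1 · (((y4 · y2) · y3) · y5)) = [[0, 0], [32, -8]]

[[0, 0], [32, -8]]


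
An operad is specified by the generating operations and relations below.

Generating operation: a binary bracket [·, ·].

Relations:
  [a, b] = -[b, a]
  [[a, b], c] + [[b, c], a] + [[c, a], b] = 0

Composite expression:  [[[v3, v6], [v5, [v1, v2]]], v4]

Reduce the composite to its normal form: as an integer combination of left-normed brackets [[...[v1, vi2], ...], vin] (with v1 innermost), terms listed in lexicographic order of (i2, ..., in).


[[[[[v1, v2], v5], v3], v6], v4] - [[[[[v1, v2], v5], v6], v3], v4]

A multilinear Lie element is pinned by v1-initial words (v1 innermost).
Composite bracket: [[[v3, v6], [v5, [v1, v2]]], v4]
Full expansion: 32 signed words from ab - ba (2^5 = 32).
Words beginning with v1 determine it all:
  v1v2v5v3v6v4 appears with sign +1, giving the term +[[[[[v1, v2], v5], v3], v6], v4]
  v1v2v5v6v3v4 appears with sign -1, giving the term -[[[[[v1, v2], v5], v6], v3], v4]


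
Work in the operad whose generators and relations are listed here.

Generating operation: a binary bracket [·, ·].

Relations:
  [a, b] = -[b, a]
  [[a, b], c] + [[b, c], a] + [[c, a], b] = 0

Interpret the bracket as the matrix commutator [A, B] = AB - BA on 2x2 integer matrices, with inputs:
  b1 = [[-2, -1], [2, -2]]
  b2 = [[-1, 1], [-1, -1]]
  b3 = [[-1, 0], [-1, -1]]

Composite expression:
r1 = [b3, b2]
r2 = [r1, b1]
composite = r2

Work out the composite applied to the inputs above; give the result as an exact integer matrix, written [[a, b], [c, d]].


[[0, -2], [-4, 0]]

[b3, b2] = [[1, 0], [0, -1]]
[[b3, b2], b1] = [[0, -2], [-4, 0]]


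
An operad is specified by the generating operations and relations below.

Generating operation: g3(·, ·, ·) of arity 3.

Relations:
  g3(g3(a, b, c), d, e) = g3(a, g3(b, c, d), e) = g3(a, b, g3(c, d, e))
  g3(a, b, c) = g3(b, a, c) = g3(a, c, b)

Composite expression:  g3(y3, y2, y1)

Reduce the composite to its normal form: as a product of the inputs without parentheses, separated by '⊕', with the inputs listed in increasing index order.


Both nesting and order wash out for g3; what remains is which y's occur.
g3(y3, y2, y1) linearizes to y3 ⊕ y2 ⊕ y1
reordering the factors by index: y1 ⊕ y2 ⊕ y3

y1 ⊕ y2 ⊕ y3


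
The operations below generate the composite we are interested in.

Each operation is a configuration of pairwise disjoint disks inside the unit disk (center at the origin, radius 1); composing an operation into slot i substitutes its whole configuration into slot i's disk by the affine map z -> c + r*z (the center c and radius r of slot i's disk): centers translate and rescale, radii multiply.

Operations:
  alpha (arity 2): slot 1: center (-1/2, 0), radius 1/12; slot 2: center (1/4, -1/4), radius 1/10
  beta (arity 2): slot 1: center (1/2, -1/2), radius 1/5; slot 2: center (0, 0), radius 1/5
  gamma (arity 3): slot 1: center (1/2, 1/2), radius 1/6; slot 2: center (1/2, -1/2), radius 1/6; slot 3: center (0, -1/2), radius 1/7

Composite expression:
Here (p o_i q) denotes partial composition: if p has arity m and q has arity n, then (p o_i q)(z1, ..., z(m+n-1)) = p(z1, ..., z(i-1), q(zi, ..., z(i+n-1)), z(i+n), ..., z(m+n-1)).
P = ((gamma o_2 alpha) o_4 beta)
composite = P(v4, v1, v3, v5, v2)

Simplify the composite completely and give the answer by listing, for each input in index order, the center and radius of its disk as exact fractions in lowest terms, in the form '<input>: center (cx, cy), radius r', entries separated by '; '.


v1: center (5/12, -1/2), radius 1/72; v2: center (0, -1/2), radius 1/35; v3: center (13/24, -13/24), radius 1/60; v4: center (1/2, 1/2), radius 1/6; v5: center (1/14, -4/7), radius 1/35

Affine substitution under gamma: radii multiply and v-centers shift.
v4: after 1 affine step, its disk has center (1/2, 1/2), radius 1/6
v1: after 2 affine steps, its disk has center (5/12, -1/2), radius 1/72
v3: after 2 affine steps, its disk has center (13/24, -13/24), radius 1/60
v5: after 2 affine steps, its disk has center (1/14, -4/7), radius 1/35
v2: after 2 affine steps, its disk has center (0, -1/2), radius 1/35


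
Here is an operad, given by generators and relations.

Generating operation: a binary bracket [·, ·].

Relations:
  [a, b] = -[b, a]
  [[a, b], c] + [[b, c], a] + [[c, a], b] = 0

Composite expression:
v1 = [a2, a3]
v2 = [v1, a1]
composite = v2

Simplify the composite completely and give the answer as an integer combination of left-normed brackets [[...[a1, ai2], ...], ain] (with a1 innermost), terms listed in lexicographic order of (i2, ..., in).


-[[a1, a2], a3] + [[a1, a3], a2]

In the tensor algebra, words opening a1 carry the a1-anchored form.
Composite bracket: [[a2, a3], a1]
The bracket unfolds into 4 signed words via [a, b] = ab - ba (2^2 = 4).
The a1-initial words carry the normal form:
  word a1a2a3 has sign -1, contributing -[[a1, a2], a3]
  word a1a3a2 has sign +1, contributing +[[a1, a3], a2]


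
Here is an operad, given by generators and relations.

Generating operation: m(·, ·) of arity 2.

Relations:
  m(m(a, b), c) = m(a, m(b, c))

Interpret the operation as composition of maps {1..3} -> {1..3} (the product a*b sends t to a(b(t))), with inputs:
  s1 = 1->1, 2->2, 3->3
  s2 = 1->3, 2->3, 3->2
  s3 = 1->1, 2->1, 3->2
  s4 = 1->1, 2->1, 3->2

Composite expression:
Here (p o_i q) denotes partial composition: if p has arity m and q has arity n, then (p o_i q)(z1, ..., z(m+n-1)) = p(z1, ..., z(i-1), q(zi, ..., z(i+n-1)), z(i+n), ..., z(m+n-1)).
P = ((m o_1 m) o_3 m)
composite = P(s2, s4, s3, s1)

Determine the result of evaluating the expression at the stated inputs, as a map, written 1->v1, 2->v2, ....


m(s2, s4) = 1->3, 2->3, 3->3
m(s3, s1) = 1->1, 2->1, 3->2
m(m(s2, s4), m(s3, s1)) = 1->3, 2->3, 3->3

1->3, 2->3, 3->3


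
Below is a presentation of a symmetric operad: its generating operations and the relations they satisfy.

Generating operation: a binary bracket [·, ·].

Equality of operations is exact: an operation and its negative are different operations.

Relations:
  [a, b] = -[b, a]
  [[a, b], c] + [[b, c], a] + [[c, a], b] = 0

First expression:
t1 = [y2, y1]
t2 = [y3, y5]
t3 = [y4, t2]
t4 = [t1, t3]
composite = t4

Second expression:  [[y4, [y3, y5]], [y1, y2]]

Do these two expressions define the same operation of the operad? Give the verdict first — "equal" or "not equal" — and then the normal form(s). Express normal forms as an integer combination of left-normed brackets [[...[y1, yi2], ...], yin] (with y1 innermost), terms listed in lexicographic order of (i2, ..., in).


equal: each reduces to [[[[y1, y2], y3], y5], y4] - [[[[y1, y2], y4], y3], y5] + [[[[y1, y2], y4], y5], y3] - [[[[y1, y2], y5], y3], y4]

The first composite normalizes to [[[[y1, y2], y3], y5], y4] - [[[[y1, y2], y4], y3], y5] + [[[[y1, y2], y4], y5], y3] - [[[[y1, y2], y5], y3], y4]
The second composite normalizes to [[[[y1, y2], y3], y5], y4] - [[[[y1, y2], y4], y3], y5] + [[[[y1, y2], y4], y5], y3] - [[[[y1, y2], y5], y3], y4]
Identical normal forms: equal.


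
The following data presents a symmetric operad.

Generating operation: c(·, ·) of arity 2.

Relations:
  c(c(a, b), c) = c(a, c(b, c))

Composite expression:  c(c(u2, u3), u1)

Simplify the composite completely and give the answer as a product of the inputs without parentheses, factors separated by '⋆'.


u2 ⋆ u3 ⋆ u1

Associativity of c dissolves the nesting; only the u-input order survives.
c(u2, u3) collapses to u2 ⋆ u3
c(c(u2, u3), u1) collapses to u2 ⋆ u3 ⋆ u1


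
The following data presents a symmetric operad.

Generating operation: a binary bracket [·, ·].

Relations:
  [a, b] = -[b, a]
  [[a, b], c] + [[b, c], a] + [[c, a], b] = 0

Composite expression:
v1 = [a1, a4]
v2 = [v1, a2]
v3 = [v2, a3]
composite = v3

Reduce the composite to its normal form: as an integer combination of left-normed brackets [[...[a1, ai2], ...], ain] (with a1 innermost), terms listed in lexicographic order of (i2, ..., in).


[[[a1, a4], a2], a3]

Antisymmetry and Jacobi reduce to a1-anchored left-normed brackets.
Composite bracket: [[[a1, a4], a2], a3]
Applying ab - ba throughout gives 8 signed words (2^3 = 8).
Coefficients come from the a1-initial words:
  a1a4a2a3 appears with sign +1, giving the term +[[[a1, a4], a2], a3]


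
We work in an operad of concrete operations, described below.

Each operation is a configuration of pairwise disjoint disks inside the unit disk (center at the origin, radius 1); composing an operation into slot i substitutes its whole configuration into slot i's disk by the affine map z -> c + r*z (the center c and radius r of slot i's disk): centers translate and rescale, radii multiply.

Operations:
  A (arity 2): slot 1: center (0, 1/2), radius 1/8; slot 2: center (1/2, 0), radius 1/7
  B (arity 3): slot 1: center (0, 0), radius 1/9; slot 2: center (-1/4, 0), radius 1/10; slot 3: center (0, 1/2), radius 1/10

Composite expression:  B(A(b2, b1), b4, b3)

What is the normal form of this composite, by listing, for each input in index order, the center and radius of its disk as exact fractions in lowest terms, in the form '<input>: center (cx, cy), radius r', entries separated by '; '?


b1: center (1/18, 0), radius 1/63; b2: center (0, 1/18), radius 1/72; b3: center (0, 1/2), radius 1/10; b4: center (-1/4, 0), radius 1/10

Nesting under B composes maps z -> c + r*z down each b-path.
input b2: composing its 2 substitution steps yields center (0, 1/18), radius 1/72
input b1: composing its 2 substitution steps yields center (1/18, 0), radius 1/63
input b4: composing its 1 substitution step yields center (-1/4, 0), radius 1/10
input b3: composing its 1 substitution step yields center (0, 1/2), radius 1/10


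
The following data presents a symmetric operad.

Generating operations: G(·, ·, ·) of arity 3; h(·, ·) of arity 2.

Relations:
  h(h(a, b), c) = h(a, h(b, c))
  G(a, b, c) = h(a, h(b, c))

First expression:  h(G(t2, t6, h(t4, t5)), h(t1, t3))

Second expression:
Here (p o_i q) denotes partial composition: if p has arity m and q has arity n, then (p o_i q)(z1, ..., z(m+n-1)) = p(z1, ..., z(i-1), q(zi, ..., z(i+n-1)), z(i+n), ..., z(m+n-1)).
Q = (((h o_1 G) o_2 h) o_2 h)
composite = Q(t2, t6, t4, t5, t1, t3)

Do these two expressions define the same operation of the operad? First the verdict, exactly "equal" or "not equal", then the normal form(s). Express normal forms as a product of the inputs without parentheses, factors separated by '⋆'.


equal: each reduces to t2 ⋆ t6 ⋆ t4 ⋆ t5 ⋆ t1 ⋆ t3

Normal form of the first expression: t2 ⋆ t6 ⋆ t4 ⋆ t5 ⋆ t1 ⋆ t3
Normal form of the second expression: t2 ⋆ t6 ⋆ t4 ⋆ t5 ⋆ t1 ⋆ t3
Same normal form: equal.


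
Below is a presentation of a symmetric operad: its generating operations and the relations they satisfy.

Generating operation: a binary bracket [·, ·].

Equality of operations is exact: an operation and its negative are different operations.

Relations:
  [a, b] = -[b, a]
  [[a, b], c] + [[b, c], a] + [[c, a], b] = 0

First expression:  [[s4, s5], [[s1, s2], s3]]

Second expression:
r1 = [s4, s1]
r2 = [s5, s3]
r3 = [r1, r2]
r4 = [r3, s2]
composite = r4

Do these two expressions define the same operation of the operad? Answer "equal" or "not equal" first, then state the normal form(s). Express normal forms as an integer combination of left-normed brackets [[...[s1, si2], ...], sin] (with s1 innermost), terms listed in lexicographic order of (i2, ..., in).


Normal form of the first expression: -[[[[s1, s2], s3], s4], s5] + [[[[s1, s2], s3], s5], s4]
Normal form of the second expression: [[[[s1, s4], s3], s5], s2] - [[[[s1, s4], s5], s3], s2]
No match — not equal.

not equal; the first gives -[[[[s1, s2], s3], s4], s5] + [[[[s1, s2], s3], s5], s4] and the second [[[[s1, s4], s3], s5], s2] - [[[[s1, s4], s5], s3], s2]


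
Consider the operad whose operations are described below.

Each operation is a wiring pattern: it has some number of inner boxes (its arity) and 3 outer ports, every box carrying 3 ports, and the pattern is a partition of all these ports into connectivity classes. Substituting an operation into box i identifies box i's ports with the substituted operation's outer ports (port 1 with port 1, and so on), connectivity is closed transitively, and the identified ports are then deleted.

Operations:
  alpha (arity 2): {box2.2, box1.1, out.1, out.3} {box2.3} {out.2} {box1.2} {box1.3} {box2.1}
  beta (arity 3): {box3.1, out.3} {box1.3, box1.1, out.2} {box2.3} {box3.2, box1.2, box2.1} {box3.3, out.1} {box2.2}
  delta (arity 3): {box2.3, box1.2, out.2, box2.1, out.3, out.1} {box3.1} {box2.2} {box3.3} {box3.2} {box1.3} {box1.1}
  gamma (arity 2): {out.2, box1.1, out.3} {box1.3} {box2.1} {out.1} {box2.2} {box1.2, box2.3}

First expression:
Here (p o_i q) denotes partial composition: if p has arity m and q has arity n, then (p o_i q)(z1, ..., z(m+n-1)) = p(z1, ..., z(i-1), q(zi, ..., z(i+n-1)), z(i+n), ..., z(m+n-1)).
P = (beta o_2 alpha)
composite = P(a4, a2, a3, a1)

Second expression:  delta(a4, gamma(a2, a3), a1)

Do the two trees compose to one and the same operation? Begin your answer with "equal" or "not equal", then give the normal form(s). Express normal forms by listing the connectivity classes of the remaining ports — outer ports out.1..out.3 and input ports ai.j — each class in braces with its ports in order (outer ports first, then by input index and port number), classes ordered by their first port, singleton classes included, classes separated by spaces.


not equal; first: {out.1, a1.3} {out.2, a4.1, a4.3} {out.3, a1.1} {a1.2, a2.1, a3.2, a4.2} {a2.2} {a2.3} {a3.1} {a3.3}; second: {out.1, out.2, out.3, a2.1, a4.2} {a1.1} {a1.2} {a1.3} {a2.2, a3.3} {a2.3} {a3.1} {a3.2} {a4.1} {a4.3}


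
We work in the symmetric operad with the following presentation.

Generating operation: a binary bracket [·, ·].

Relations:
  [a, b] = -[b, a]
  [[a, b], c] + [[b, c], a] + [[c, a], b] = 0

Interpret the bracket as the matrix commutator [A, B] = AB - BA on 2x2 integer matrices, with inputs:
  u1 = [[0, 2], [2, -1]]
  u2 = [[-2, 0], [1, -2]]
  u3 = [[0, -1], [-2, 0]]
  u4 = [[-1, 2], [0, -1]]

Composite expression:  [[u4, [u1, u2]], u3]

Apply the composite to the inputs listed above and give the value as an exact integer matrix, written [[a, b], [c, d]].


[u1, u2] = [[2, 0], [-1, -2]]
[u4, [u1, u2]] = [[-2, -8], [0, 2]]
[[u4, [u1, u2]], u3] = [[16, 4], [-8, -16]]

[[16, 4], [-8, -16]]


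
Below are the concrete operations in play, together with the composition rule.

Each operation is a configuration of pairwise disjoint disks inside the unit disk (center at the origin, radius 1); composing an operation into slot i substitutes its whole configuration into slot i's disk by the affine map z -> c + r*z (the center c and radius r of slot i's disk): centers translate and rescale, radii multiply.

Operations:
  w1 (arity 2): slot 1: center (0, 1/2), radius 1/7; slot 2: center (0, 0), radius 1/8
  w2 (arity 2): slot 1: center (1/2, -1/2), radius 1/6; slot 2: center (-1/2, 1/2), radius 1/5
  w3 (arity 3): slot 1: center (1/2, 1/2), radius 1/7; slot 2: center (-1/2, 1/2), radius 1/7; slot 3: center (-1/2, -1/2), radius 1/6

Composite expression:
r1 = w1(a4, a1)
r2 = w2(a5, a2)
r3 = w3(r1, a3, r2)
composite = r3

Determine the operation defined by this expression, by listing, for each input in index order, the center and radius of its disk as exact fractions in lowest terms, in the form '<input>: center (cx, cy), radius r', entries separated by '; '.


a1: center (1/2, 1/2), radius 1/56; a2: center (-7/12, -5/12), radius 1/30; a3: center (-1/2, 1/2), radius 1/7; a4: center (1/2, 4/7), radius 1/49; a5: center (-5/12, -7/12), radius 1/36

Nesting under w3 composes maps z -> c + r*z down each a-path.
tracing a4 down its 2-map path: center (1/2, 4/7), radius 1/49
tracing a1 down its 2-map path: center (1/2, 1/2), radius 1/56
tracing a3 down its 1-map path: center (-1/2, 1/2), radius 1/7
tracing a5 down its 2-map path: center (-5/12, -7/12), radius 1/36
tracing a2 down its 2-map path: center (-7/12, -5/12), radius 1/30


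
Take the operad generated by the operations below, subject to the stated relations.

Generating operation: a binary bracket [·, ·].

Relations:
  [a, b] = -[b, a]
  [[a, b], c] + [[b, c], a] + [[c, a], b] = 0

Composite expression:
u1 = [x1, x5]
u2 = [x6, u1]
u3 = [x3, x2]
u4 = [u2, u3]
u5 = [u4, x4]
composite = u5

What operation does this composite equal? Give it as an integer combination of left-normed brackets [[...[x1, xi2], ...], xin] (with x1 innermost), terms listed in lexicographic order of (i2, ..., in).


Antisymmetry and Jacobi reduce to x1-anchored left-normed brackets.
Composite bracket: [[[x6, [x1, x5]], [x3, x2]], x4]
Expanding via [a, b] = ab - ba: 32 signed words (2^5 = 32).
Words beginning with x1 determine it all:
  x1x5x6x2x3x4 appears with sign +1, giving the term +[[[[[x1, x5], x6], x2], x3], x4]
  x1x5x6x3x2x4 appears with sign -1, giving the term -[[[[[x1, x5], x6], x3], x2], x4]

[[[[[x1, x5], x6], x2], x3], x4] - [[[[[x1, x5], x6], x3], x2], x4]


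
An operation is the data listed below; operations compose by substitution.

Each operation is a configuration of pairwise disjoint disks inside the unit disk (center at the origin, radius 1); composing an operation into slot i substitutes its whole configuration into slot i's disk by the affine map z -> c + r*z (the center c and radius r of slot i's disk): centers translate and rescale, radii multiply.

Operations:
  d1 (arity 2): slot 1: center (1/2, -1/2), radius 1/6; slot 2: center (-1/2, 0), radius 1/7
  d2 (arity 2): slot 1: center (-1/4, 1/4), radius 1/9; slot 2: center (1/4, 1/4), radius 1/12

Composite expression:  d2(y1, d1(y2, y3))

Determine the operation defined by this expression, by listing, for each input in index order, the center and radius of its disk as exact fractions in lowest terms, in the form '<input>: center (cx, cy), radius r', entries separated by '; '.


y1: center (-1/4, 1/4), radius 1/9; y2: center (7/24, 5/24), radius 1/72; y3: center (5/24, 1/4), radius 1/84

Below d2, radii multiply path by path; the y-disk centers shift.
y1: after 1 affine step, its disk has center (-1/4, 1/4), radius 1/9
y2: after 2 affine steps, its disk has center (7/24, 5/24), radius 1/72
y3: after 2 affine steps, its disk has center (5/24, 1/4), radius 1/84


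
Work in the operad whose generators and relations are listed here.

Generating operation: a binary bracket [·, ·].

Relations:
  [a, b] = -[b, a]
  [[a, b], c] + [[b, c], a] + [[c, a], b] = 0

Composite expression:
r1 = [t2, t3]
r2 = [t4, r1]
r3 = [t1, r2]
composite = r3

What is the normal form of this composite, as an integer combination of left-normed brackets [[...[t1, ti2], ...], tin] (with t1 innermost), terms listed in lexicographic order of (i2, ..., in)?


-[[[t1, t2], t3], t4] + [[[t1, t3], t2], t4] + [[[t1, t4], t2], t3] - [[[t1, t4], t3], t2]

Left-normed coefficients sit on the t1-initial expansion words.
Composite bracket: [t1, [t4, [t2, t3]]]
Under [a, b] = ab - ba we get 8 signed associative words (2^3 = 8).
Keep just the words that open with t1:
  t1t2t3t4 appears with sign -1, giving the term -[[[t1, t2], t3], t4]
  t1t3t2t4 appears with sign +1, giving the term +[[[t1, t3], t2], t4]
  t1t4t2t3 appears with sign +1, giving the term +[[[t1, t4], t2], t3]
  t1t4t3t2 appears with sign -1, giving the term -[[[t1, t4], t3], t2]


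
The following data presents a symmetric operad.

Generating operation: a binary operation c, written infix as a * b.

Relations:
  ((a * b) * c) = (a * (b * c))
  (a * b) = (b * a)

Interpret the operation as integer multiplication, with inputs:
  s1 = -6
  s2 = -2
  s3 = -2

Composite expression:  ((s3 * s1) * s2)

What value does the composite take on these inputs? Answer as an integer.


(s3 * s1) = 12
((s3 * s1) * s2) = -24

-24


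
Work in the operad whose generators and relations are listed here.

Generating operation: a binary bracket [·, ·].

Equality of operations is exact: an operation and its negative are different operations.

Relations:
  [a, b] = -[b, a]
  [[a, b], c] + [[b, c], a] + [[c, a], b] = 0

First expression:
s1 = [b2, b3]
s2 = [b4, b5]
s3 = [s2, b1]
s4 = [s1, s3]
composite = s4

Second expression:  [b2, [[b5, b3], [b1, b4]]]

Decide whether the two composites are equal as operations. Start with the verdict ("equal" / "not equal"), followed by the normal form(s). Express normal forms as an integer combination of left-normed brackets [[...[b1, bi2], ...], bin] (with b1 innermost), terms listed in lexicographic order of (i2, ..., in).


not equal; the first gives [[[[b1, b4], b5], b2], b3] - [[[[b1, b4], b5], b3], b2] - [[[[b1, b5], b4], b2], b3] + [[[[b1, b5], b4], b3], b2] and the second -[[[[b1, b4], b3], b5], b2] + [[[[b1, b4], b5], b3], b2]

In normal form, the first expression is [[[[b1, b4], b5], b2], b3] - [[[[b1, b4], b5], b3], b2] - [[[[b1, b5], b4], b2], b3] + [[[[b1, b5], b4], b3], b2]
In normal form, the second expression is -[[[[b1, b4], b3], b5], b2] + [[[[b1, b4], b5], b3], b2]
They disagree, so not equal.


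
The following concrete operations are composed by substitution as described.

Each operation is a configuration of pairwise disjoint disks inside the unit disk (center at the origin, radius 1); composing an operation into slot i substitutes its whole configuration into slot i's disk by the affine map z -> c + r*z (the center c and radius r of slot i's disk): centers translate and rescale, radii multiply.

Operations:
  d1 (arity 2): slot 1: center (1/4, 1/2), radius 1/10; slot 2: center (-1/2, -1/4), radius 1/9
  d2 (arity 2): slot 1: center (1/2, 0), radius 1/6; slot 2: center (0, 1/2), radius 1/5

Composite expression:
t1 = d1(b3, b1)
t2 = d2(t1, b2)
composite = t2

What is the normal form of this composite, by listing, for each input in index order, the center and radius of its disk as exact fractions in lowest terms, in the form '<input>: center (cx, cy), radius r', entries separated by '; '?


b1: center (5/12, -1/24), radius 1/54; b2: center (0, 1/2), radius 1/5; b3: center (13/24, 1/12), radius 1/60

Nesting under d2 composes maps z -> c + r*z down each b-path.
input b3: applying the 2 nested substitutions gives center (13/24, 1/12), radius 1/60
input b1: applying the 2 nested substitutions gives center (5/12, -1/24), radius 1/54
input b2: applying the 1 nested substitution gives center (0, 1/2), radius 1/5
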